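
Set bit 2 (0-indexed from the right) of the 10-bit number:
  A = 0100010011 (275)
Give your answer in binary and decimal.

Mask = 1 << 2 = 0000000100
Bit 2 of A is 0, so OR-ing with the mask flips it to 1.
  0100010011
| 0000000100
------------
  0100010111

Answer: 0100010111 (279)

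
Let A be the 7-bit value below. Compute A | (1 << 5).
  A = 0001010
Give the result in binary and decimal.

Mask = 1 << 5 = 0100000
Bit 5 of A is 0, so OR-ing with the mask flips it to 1.
  0001010
| 0100000
---------
  0101010

Answer: 0101010 (42)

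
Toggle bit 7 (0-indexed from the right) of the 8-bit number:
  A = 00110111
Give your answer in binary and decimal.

Mask = 1 << 7 = 10000000
Bit 7 of A is 0; XOR with the mask flips it to 1.
  00110111
^ 10000000
----------
  10110111

Answer: 10110111 (183)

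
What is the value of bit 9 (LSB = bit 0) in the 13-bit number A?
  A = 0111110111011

Bit 9 is the 10th from the right.
  0111110111011
     ^
That bit is 1.

Answer: 1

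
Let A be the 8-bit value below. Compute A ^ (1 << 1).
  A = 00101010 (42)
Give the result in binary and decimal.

Mask = 1 << 1 = 00000010
Bit 1 of A is 1; XOR with the mask flips it to 0.
  00101010
^ 00000010
----------
  00101000

Answer: 00101000 (40)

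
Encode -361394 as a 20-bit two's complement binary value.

1. Binary of +361394:  01011000001110110010
2. Invert bits:     10100111110001001101
3. Add 1:           10100111110001001110

Answer: 10100111110001001110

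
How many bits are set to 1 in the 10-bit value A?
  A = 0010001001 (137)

0010001001
1-bits at positions (from bit 0 = LSB): 0, 3, 7
Count = 3

Answer: 3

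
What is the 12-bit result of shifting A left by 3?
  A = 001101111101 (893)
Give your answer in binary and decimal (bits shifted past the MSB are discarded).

Shift left by 3: drop the top 3 bit(s), append 3 zero(s) on the right.
  001101111101  ->  discard [001], keep [101111101], append 000
= 101111101000

Answer: 101111101000 (3048)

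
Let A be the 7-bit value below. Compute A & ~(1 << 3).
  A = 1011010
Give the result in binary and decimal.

Mask = ~(1 << 3) = 1110111
Bit 3 of A is 1, so AND-ing with the mask clears it to 0.
  1011010
& 1110111
---------
  1010010

Answer: 1010010 (82)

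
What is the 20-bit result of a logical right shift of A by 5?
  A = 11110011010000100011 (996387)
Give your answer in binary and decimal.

Logical shift right by 5: drop the bottom 5 bit(s), prepend 5 zero(s) on the left.
  11110011010000100011  ->  keep [111100110100001], discard [00011], prepend 00000
= 00000111100110100001

Answer: 00000111100110100001 (31137)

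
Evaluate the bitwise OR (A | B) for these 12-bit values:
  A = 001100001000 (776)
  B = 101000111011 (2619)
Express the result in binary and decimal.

Apply | to each column (1 where either bit is 1):
  001100001000
| 101000111011
--------------
  101100111011

Answer: 101100111011 (2875)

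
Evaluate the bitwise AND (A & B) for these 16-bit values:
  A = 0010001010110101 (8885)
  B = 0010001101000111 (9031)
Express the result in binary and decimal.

Apply & to each column (1 only where both bits are 1):
  0010001010110101
& 0010001101000111
------------------
  0010001000000101

Answer: 0010001000000101 (8709)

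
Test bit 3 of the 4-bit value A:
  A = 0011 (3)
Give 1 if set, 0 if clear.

Bit 3 is the 4th from the right.
  0011
  ^
That bit is 0.

Answer: 0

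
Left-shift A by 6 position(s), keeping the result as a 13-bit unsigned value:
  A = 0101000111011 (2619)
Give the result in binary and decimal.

Shift left by 6: drop the top 6 bit(s), append 6 zero(s) on the right.
  0101000111011  ->  discard [010100], keep [0111011], append 000000
= 0111011000000

Answer: 0111011000000 (3776)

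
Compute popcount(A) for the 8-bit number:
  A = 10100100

10100100
1-bits at positions (from bit 0 = LSB): 2, 5, 7
Count = 3

Answer: 3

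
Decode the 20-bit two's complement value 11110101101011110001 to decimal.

MSB is 1, so the value is negative. Find the magnitude:
1. Invert bits:  00001010010100001110
2. Add 1:        00001010010100001111  = 42255
3. Apply sign:   -42255

Answer: -42255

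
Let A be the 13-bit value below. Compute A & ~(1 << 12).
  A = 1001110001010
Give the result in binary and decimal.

Mask = ~(1 << 12) = 0111111111111
Bit 12 of A is 1, so AND-ing with the mask clears it to 0.
  1001110001010
& 0111111111111
---------------
  0001110001010

Answer: 0001110001010 (906)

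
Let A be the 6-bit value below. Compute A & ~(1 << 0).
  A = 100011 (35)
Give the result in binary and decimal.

Mask = ~(1 << 0) = 111110
Bit 0 of A is 1, so AND-ing with the mask clears it to 0.
  100011
& 111110
--------
  100010

Answer: 100010 (34)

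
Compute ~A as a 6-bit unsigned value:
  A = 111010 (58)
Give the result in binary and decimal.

Flip each bit (0->1, 1->0):
  111010
  000101

Answer: 000101 (5)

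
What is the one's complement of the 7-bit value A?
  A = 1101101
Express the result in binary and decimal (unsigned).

Flip each bit (0->1, 1->0):
  1101101
  0010010

Answer: 0010010 (18)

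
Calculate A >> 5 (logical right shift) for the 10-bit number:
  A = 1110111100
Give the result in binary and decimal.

Logical shift right by 5: drop the bottom 5 bit(s), prepend 5 zero(s) on the left.
  1110111100  ->  keep [11101], discard [11100], prepend 00000
= 0000011101

Answer: 0000011101 (29)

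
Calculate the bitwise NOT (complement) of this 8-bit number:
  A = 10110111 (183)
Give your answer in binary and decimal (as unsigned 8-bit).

Flip each bit (0->1, 1->0):
  10110111
  01001000

Answer: 01001000 (72)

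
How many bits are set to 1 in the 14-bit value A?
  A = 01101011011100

01101011011100
1-bits at positions (from bit 0 = LSB): 2, 3, 4, 6, 7, 9, 11, 12
Count = 8

Answer: 8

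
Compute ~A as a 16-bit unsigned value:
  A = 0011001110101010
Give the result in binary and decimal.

Flip each bit (0->1, 1->0):
  0011001110101010
  1100110001010101

Answer: 1100110001010101 (52309)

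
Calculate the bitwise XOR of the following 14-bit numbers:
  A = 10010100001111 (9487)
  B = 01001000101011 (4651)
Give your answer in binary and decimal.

Apply ^ to each column (1 where bits differ):
  10010100001111
^ 01001000101011
----------------
  11011100100100

Answer: 11011100100100 (14116)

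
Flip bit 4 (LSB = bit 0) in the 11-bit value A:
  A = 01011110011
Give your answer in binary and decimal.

Mask = 1 << 4 = 00000010000
Bit 4 of A is 1; XOR with the mask flips it to 0.
  01011110011
^ 00000010000
-------------
  01011100011

Answer: 01011100011 (739)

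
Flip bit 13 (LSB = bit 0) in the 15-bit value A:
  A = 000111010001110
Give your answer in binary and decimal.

Mask = 1 << 13 = 010000000000000
Bit 13 of A is 0; XOR with the mask flips it to 1.
  000111010001110
^ 010000000000000
-----------------
  010111010001110

Answer: 010111010001110 (11918)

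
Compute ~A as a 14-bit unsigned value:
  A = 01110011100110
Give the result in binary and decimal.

Flip each bit (0->1, 1->0):
  01110011100110
  10001100011001

Answer: 10001100011001 (8985)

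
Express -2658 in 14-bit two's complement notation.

1. Binary of +2658:  00101001100010
2. Invert bits:     11010110011101
3. Add 1:           11010110011110

Answer: 11010110011110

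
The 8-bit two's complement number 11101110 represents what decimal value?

MSB is 1, so the value is negative. Find the magnitude:
1. Invert bits:  00010001
2. Add 1:        00010010  = 18
3. Apply sign:   -18

Answer: -18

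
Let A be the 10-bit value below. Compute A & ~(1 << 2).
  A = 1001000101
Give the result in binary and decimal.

Mask = ~(1 << 2) = 1111111011
Bit 2 of A is 1, so AND-ing with the mask clears it to 0.
  1001000101
& 1111111011
------------
  1001000001

Answer: 1001000001 (577)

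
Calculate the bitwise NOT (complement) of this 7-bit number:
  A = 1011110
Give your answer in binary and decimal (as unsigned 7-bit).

Flip each bit (0->1, 1->0):
  1011110
  0100001

Answer: 0100001 (33)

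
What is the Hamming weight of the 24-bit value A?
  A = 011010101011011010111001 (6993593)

011010101011011010111001
1-bits at positions (from bit 0 = LSB): 0, 3, 4, 5, 7, 9, 10, 12, 13, 15, 17, 19, 21, 22
Count = 14

Answer: 14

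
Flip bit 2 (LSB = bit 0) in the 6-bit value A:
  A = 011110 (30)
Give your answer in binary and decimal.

Mask = 1 << 2 = 000100
Bit 2 of A is 1; XOR with the mask flips it to 0.
  011110
^ 000100
--------
  011010

Answer: 011010 (26)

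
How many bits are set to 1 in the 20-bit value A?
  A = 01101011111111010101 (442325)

01101011111111010101
1-bits at positions (from bit 0 = LSB): 0, 2, 4, 6, 7, 8, 9, 10, 11, 12, 13, 15, 17, 18
Count = 14

Answer: 14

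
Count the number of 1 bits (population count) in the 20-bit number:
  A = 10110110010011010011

10110110010011010011
1-bits at positions (from bit 0 = LSB): 0, 1, 4, 6, 7, 10, 13, 14, 16, 17, 19
Count = 11

Answer: 11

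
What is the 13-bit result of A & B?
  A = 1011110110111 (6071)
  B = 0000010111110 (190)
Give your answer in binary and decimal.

Apply & to each column (1 only where both bits are 1):
  1011110110111
& 0000010111110
---------------
  0000010110110

Answer: 0000010110110 (182)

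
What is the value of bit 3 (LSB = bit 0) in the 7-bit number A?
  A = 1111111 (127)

Bit 3 is the 4th from the right.
  1111111
     ^
That bit is 1.

Answer: 1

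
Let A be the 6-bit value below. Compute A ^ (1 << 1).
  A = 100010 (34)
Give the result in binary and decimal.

Mask = 1 << 1 = 000010
Bit 1 of A is 1; XOR with the mask flips it to 0.
  100010
^ 000010
--------
  100000

Answer: 100000 (32)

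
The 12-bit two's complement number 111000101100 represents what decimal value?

MSB is 1, so the value is negative. Find the magnitude:
1. Invert bits:  000111010011
2. Add 1:        000111010100  = 468
3. Apply sign:   -468

Answer: -468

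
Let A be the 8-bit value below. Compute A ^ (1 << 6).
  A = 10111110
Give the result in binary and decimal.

Mask = 1 << 6 = 01000000
Bit 6 of A is 0; XOR with the mask flips it to 1.
  10111110
^ 01000000
----------
  11111110

Answer: 11111110 (254)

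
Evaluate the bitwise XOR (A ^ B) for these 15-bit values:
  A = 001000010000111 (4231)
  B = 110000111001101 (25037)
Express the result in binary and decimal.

Apply ^ to each column (1 where bits differ):
  001000010000111
^ 110000111001101
-----------------
  111000101001010

Answer: 111000101001010 (29002)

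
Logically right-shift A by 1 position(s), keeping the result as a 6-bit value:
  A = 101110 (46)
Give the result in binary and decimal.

Logical shift right by 1: drop the bottom 1 bit(s), prepend 1 zero(s) on the left.
  101110  ->  keep [10111], discard [0], prepend 0
= 010111

Answer: 010111 (23)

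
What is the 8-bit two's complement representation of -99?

1. Binary of +99:  01100011
2. Invert bits:     10011100
3. Add 1:           10011101

Answer: 10011101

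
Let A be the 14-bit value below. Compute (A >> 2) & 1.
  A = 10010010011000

Bit 2 is the 3rd from the right.
  10010010011000
             ^
That bit is 0.

Answer: 0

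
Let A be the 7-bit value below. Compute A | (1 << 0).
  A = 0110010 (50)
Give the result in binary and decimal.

Mask = 1 << 0 = 0000001
Bit 0 of A is 0, so OR-ing with the mask flips it to 1.
  0110010
| 0000001
---------
  0110011

Answer: 0110011 (51)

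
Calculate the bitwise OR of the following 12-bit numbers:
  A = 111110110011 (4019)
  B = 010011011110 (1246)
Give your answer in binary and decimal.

Apply | to each column (1 where either bit is 1):
  111110110011
| 010011011110
--------------
  111111111111

Answer: 111111111111 (4095)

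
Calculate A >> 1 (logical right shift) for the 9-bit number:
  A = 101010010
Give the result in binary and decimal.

Logical shift right by 1: drop the bottom 1 bit(s), prepend 1 zero(s) on the left.
  101010010  ->  keep [10101001], discard [0], prepend 0
= 010101001

Answer: 010101001 (169)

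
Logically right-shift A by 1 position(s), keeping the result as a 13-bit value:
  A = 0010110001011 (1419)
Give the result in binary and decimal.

Logical shift right by 1: drop the bottom 1 bit(s), prepend 1 zero(s) on the left.
  0010110001011  ->  keep [001011000101], discard [1], prepend 0
= 0001011000101

Answer: 0001011000101 (709)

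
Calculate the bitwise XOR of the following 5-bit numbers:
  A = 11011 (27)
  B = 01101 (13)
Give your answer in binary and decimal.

Apply ^ to each column (1 where bits differ):
  11011
^ 01101
-------
  10110

Answer: 10110 (22)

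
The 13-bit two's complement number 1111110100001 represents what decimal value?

MSB is 1, so the value is negative. Find the magnitude:
1. Invert bits:  0000001011110
2. Add 1:        0000001011111  = 95
3. Apply sign:   -95

Answer: -95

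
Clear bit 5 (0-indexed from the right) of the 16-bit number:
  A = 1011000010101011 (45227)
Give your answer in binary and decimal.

Mask = ~(1 << 5) = 1111111111011111
Bit 5 of A is 1, so AND-ing with the mask clears it to 0.
  1011000010101011
& 1111111111011111
------------------
  1011000010001011

Answer: 1011000010001011 (45195)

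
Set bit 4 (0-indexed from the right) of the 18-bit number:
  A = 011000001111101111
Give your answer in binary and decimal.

Mask = 1 << 4 = 000000000000010000
Bit 4 of A is 0, so OR-ing with the mask flips it to 1.
  011000001111101111
| 000000000000010000
--------------------
  011000001111111111

Answer: 011000001111111111 (99327)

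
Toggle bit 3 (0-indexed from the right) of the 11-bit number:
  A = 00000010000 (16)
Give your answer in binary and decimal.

Mask = 1 << 3 = 00000001000
Bit 3 of A is 0; XOR with the mask flips it to 1.
  00000010000
^ 00000001000
-------------
  00000011000

Answer: 00000011000 (24)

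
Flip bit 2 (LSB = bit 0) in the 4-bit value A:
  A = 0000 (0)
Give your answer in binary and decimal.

Mask = 1 << 2 = 0100
Bit 2 of A is 0; XOR with the mask flips it to 1.
  0000
^ 0100
------
  0100

Answer: 0100 (4)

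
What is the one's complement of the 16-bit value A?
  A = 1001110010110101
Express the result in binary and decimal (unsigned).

Flip each bit (0->1, 1->0):
  1001110010110101
  0110001101001010

Answer: 0110001101001010 (25418)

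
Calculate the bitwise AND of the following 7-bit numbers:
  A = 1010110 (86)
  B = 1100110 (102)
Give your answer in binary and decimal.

Apply & to each column (1 only where both bits are 1):
  1010110
& 1100110
---------
  1000110

Answer: 1000110 (70)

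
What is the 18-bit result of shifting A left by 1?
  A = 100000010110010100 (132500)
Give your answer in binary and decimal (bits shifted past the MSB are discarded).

Shift left by 1: drop the top 1 bit(s), append 1 zero(s) on the right.
  100000010110010100  ->  discard [1], keep [00000010110010100], append 0
= 000000101100101000

Answer: 000000101100101000 (2856)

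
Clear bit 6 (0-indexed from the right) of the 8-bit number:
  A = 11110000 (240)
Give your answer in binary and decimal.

Mask = ~(1 << 6) = 10111111
Bit 6 of A is 1, so AND-ing with the mask clears it to 0.
  11110000
& 10111111
----------
  10110000

Answer: 10110000 (176)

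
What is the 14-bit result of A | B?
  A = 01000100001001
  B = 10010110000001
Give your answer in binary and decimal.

Apply | to each column (1 where either bit is 1):
  01000100001001
| 10010110000001
----------------
  11010110001001

Answer: 11010110001001 (13705)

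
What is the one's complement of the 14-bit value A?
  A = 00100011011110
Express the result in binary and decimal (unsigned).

Flip each bit (0->1, 1->0):
  00100011011110
  11011100100001

Answer: 11011100100001 (14113)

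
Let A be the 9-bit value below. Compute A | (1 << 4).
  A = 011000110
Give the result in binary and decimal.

Mask = 1 << 4 = 000010000
Bit 4 of A is 0, so OR-ing with the mask flips it to 1.
  011000110
| 000010000
-----------
  011010110

Answer: 011010110 (214)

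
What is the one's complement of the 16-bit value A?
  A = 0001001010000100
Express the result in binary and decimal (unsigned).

Flip each bit (0->1, 1->0):
  0001001010000100
  1110110101111011

Answer: 1110110101111011 (60795)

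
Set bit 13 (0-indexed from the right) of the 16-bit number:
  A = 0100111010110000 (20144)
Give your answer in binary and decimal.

Mask = 1 << 13 = 0010000000000000
Bit 13 of A is 0, so OR-ing with the mask flips it to 1.
  0100111010110000
| 0010000000000000
------------------
  0110111010110000

Answer: 0110111010110000 (28336)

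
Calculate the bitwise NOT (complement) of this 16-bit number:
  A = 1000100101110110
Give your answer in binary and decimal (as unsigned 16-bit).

Flip each bit (0->1, 1->0):
  1000100101110110
  0111011010001001

Answer: 0111011010001001 (30345)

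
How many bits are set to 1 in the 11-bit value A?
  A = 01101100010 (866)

01101100010
1-bits at positions (from bit 0 = LSB): 1, 5, 6, 8, 9
Count = 5

Answer: 5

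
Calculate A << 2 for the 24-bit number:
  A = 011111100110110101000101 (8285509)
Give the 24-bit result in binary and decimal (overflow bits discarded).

Shift left by 2: drop the top 2 bit(s), append 2 zero(s) on the right.
  011111100110110101000101  ->  discard [01], keep [1111100110110101000101], append 00
= 111110011011010100010100

Answer: 111110011011010100010100 (16364820)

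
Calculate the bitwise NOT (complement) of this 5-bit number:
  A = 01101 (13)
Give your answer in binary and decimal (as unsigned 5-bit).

Flip each bit (0->1, 1->0):
  01101
  10010

Answer: 10010 (18)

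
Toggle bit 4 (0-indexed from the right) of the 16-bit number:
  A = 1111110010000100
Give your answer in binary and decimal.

Mask = 1 << 4 = 0000000000010000
Bit 4 of A is 0; XOR with the mask flips it to 1.
  1111110010000100
^ 0000000000010000
------------------
  1111110010010100

Answer: 1111110010010100 (64660)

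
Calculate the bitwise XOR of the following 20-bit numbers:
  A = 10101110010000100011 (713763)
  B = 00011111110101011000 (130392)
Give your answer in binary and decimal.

Apply ^ to each column (1 where bits differ):
  10101110010000100011
^ 00011111110101011000
----------------------
  10110001100101111011

Answer: 10110001100101111011 (727419)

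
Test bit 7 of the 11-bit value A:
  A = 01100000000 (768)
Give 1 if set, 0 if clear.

Bit 7 is the 8th from the right.
  01100000000
     ^
That bit is 0.

Answer: 0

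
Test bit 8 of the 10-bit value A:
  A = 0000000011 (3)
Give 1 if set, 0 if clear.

Bit 8 is the 9th from the right.
  0000000011
   ^
That bit is 0.

Answer: 0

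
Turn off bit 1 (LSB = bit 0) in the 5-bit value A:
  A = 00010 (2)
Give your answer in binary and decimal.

Mask = ~(1 << 1) = 11101
Bit 1 of A is 1, so AND-ing with the mask clears it to 0.
  00010
& 11101
-------
  00000

Answer: 00000 (0)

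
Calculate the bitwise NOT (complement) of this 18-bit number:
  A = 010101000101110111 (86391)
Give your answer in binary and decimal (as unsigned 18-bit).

Flip each bit (0->1, 1->0):
  010101000101110111
  101010111010001000

Answer: 101010111010001000 (175752)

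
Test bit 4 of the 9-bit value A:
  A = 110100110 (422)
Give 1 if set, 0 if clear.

Bit 4 is the 5th from the right.
  110100110
      ^
That bit is 0.

Answer: 0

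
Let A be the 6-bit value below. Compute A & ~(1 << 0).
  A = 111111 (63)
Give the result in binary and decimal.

Mask = ~(1 << 0) = 111110
Bit 0 of A is 1, so AND-ing with the mask clears it to 0.
  111111
& 111110
--------
  111110

Answer: 111110 (62)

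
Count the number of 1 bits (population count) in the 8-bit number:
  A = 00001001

00001001
1-bits at positions (from bit 0 = LSB): 0, 3
Count = 2

Answer: 2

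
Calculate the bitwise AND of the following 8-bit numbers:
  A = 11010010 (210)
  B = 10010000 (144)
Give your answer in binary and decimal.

Apply & to each column (1 only where both bits are 1):
  11010010
& 10010000
----------
  10010000

Answer: 10010000 (144)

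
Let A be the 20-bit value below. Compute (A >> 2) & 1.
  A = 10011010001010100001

Bit 2 is the 3rd from the right.
  10011010001010100001
                   ^
That bit is 0.

Answer: 0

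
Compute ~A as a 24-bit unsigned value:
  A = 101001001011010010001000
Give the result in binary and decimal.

Flip each bit (0->1, 1->0):
  101001001011010010001000
  010110110100101101110111

Answer: 010110110100101101110111 (5983095)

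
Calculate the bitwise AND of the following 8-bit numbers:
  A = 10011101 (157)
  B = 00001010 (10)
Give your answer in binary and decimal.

Apply & to each column (1 only where both bits are 1):
  10011101
& 00001010
----------
  00001000

Answer: 00001000 (8)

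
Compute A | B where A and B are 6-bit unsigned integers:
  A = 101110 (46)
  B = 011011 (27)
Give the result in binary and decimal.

Apply | to each column (1 where either bit is 1):
  101110
| 011011
--------
  111111

Answer: 111111 (63)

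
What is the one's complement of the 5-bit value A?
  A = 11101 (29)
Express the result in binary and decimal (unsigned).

Flip each bit (0->1, 1->0):
  11101
  00010

Answer: 00010 (2)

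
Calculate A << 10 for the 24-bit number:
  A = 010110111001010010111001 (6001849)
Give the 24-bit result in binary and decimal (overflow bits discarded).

Shift left by 10: drop the top 10 bit(s), append 10 zero(s) on the right.
  010110111001010010111001  ->  discard [0101101110], keep [01010010111001], append 0000000000
= 010100101110010000000000

Answer: 010100101110010000000000 (5432320)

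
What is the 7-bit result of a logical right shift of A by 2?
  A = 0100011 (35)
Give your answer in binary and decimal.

Logical shift right by 2: drop the bottom 2 bit(s), prepend 2 zero(s) on the left.
  0100011  ->  keep [01000], discard [11], prepend 00
= 0001000

Answer: 0001000 (8)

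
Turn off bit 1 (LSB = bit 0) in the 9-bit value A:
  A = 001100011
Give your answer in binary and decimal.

Mask = ~(1 << 1) = 111111101
Bit 1 of A is 1, so AND-ing with the mask clears it to 0.
  001100011
& 111111101
-----------
  001100001

Answer: 001100001 (97)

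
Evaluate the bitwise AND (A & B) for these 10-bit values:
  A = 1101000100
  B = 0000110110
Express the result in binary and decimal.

Apply & to each column (1 only where both bits are 1):
  1101000100
& 0000110110
------------
  0000000100

Answer: 0000000100 (4)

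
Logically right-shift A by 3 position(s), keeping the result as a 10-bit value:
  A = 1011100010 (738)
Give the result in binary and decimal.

Logical shift right by 3: drop the bottom 3 bit(s), prepend 3 zero(s) on the left.
  1011100010  ->  keep [1011100], discard [010], prepend 000
= 0001011100

Answer: 0001011100 (92)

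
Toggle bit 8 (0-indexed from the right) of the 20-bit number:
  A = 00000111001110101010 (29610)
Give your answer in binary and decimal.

Mask = 1 << 8 = 00000000000100000000
Bit 8 of A is 1; XOR with the mask flips it to 0.
  00000111001110101010
^ 00000000000100000000
----------------------
  00000111001010101010

Answer: 00000111001010101010 (29354)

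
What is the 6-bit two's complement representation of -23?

1. Binary of +23:  010111
2. Invert bits:     101000
3. Add 1:           101001

Answer: 101001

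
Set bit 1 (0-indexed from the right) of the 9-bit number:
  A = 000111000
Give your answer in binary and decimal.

Mask = 1 << 1 = 000000010
Bit 1 of A is 0, so OR-ing with the mask flips it to 1.
  000111000
| 000000010
-----------
  000111010

Answer: 000111010 (58)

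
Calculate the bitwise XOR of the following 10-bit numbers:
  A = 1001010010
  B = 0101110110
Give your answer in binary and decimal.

Apply ^ to each column (1 where bits differ):
  1001010010
^ 0101110110
------------
  1100100100

Answer: 1100100100 (804)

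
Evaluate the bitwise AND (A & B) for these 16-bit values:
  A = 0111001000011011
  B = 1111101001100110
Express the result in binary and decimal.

Apply & to each column (1 only where both bits are 1):
  0111001000011011
& 1111101001100110
------------------
  0111001000000010

Answer: 0111001000000010 (29186)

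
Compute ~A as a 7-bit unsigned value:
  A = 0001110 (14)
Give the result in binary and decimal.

Flip each bit (0->1, 1->0):
  0001110
  1110001

Answer: 1110001 (113)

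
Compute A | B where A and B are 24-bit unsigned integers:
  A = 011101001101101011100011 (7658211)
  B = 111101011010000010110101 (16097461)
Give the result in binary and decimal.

Apply | to each column (1 where either bit is 1):
  011101001101101011100011
| 111101011010000010110101
--------------------------
  111101011111101011110111

Answer: 111101011111101011110111 (16120567)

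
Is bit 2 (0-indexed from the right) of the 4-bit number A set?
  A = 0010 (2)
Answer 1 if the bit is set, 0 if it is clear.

Bit 2 is the 3rd from the right.
  0010
   ^
That bit is 0.

Answer: 0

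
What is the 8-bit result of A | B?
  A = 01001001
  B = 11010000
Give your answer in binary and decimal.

Apply | to each column (1 where either bit is 1):
  01001001
| 11010000
----------
  11011001

Answer: 11011001 (217)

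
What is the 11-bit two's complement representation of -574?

1. Binary of +574:  01000111110
2. Invert bits:     10111000001
3. Add 1:           10111000010

Answer: 10111000010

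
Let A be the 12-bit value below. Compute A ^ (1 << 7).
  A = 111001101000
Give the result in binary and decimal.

Mask = 1 << 7 = 000010000000
Bit 7 of A is 0; XOR with the mask flips it to 1.
  111001101000
^ 000010000000
--------------
  111011101000

Answer: 111011101000 (3816)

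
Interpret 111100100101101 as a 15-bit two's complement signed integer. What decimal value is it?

MSB is 1, so the value is negative. Find the magnitude:
1. Invert bits:  000011011010010
2. Add 1:        000011011010011  = 1747
3. Apply sign:   -1747

Answer: -1747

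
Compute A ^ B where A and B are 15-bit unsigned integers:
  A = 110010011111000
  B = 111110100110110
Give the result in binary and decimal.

Apply ^ to each column (1 where bits differ):
  110010011111000
^ 111110100110110
-----------------
  001100111001110

Answer: 001100111001110 (6606)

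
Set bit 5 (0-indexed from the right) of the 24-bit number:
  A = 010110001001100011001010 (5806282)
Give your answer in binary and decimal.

Mask = 1 << 5 = 000000000000000000100000
Bit 5 of A is 0, so OR-ing with the mask flips it to 1.
  010110001001100011001010
| 000000000000000000100000
--------------------------
  010110001001100011101010

Answer: 010110001001100011101010 (5806314)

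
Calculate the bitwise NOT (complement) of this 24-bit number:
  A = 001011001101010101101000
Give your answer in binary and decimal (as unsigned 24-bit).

Flip each bit (0->1, 1->0):
  001011001101010101101000
  110100110010101010010111

Answer: 110100110010101010010111 (13838999)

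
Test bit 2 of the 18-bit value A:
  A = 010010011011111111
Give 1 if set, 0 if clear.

Bit 2 is the 3rd from the right.
  010010011011111111
                 ^
That bit is 1.

Answer: 1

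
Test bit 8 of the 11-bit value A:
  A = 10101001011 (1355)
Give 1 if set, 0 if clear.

Bit 8 is the 9th from the right.
  10101001011
    ^
That bit is 1.

Answer: 1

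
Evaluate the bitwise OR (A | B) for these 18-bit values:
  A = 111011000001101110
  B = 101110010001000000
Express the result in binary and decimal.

Apply | to each column (1 where either bit is 1):
  111011000001101110
| 101110010001000000
--------------------
  111111010001101110

Answer: 111111010001101110 (259182)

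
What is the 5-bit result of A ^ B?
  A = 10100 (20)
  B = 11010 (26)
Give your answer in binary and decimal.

Apply ^ to each column (1 where bits differ):
  10100
^ 11010
-------
  01110

Answer: 01110 (14)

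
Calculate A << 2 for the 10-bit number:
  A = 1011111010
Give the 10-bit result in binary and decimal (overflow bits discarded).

Shift left by 2: drop the top 2 bit(s), append 2 zero(s) on the right.
  1011111010  ->  discard [10], keep [11111010], append 00
= 1111101000

Answer: 1111101000 (1000)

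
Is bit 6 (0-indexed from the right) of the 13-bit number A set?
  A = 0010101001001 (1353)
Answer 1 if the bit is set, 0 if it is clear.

Bit 6 is the 7th from the right.
  0010101001001
        ^
That bit is 1.

Answer: 1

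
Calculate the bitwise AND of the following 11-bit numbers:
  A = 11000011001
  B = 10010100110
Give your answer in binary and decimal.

Apply & to each column (1 only where both bits are 1):
  11000011001
& 10010100110
-------------
  10000000000

Answer: 10000000000 (1024)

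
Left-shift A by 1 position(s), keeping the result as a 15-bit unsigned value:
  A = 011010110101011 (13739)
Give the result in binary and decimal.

Shift left by 1: drop the top 1 bit(s), append 1 zero(s) on the right.
  011010110101011  ->  discard [0], keep [11010110101011], append 0
= 110101101010110

Answer: 110101101010110 (27478)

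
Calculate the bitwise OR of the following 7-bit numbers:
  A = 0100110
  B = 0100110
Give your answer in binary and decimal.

Apply | to each column (1 where either bit is 1):
  0100110
| 0100110
---------
  0100110

Answer: 0100110 (38)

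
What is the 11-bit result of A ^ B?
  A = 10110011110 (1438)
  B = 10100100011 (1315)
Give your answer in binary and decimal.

Apply ^ to each column (1 where bits differ):
  10110011110
^ 10100100011
-------------
  00010111101

Answer: 00010111101 (189)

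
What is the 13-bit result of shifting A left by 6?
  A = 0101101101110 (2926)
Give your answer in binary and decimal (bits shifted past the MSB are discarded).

Shift left by 6: drop the top 6 bit(s), append 6 zero(s) on the right.
  0101101101110  ->  discard [010110], keep [1101110], append 000000
= 1101110000000

Answer: 1101110000000 (7040)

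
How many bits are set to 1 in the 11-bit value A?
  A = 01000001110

01000001110
1-bits at positions (from bit 0 = LSB): 1, 2, 3, 9
Count = 4

Answer: 4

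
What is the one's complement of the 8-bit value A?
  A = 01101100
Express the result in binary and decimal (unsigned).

Flip each bit (0->1, 1->0):
  01101100
  10010011

Answer: 10010011 (147)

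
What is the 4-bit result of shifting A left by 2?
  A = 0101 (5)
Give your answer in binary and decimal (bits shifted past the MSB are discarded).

Shift left by 2: drop the top 2 bit(s), append 2 zero(s) on the right.
  0101  ->  discard [01], keep [01], append 00
= 0100

Answer: 0100 (4)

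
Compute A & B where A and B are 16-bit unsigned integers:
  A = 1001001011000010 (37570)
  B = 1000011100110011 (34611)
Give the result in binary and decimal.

Apply & to each column (1 only where both bits are 1):
  1001001011000010
& 1000011100110011
------------------
  1000001000000010

Answer: 1000001000000010 (33282)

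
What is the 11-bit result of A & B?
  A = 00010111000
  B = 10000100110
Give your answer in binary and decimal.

Apply & to each column (1 only where both bits are 1):
  00010111000
& 10000100110
-------------
  00000100000

Answer: 00000100000 (32)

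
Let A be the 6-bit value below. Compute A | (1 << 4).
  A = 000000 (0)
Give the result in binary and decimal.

Mask = 1 << 4 = 010000
Bit 4 of A is 0, so OR-ing with the mask flips it to 1.
  000000
| 010000
--------
  010000

Answer: 010000 (16)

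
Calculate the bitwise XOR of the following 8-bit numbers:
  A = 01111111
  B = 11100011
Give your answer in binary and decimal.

Apply ^ to each column (1 where bits differ):
  01111111
^ 11100011
----------
  10011100

Answer: 10011100 (156)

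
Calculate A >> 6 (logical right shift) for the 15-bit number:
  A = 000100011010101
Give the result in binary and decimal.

Logical shift right by 6: drop the bottom 6 bit(s), prepend 6 zero(s) on the left.
  000100011010101  ->  keep [000100011], discard [010101], prepend 000000
= 000000000100011

Answer: 000000000100011 (35)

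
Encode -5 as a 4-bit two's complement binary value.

1. Binary of +5:  0101
2. Invert bits:     1010
3. Add 1:           1011

Answer: 1011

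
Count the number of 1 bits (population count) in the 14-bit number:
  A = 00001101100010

00001101100010
1-bits at positions (from bit 0 = LSB): 1, 5, 6, 8, 9
Count = 5

Answer: 5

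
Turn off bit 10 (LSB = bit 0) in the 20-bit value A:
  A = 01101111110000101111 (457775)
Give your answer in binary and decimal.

Mask = ~(1 << 10) = 11111111101111111111
Bit 10 of A is 1, so AND-ing with the mask clears it to 0.
  01101111110000101111
& 11111111101111111111
----------------------
  01101111100000101111

Answer: 01101111100000101111 (456751)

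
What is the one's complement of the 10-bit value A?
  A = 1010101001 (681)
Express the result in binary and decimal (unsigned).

Flip each bit (0->1, 1->0):
  1010101001
  0101010110

Answer: 0101010110 (342)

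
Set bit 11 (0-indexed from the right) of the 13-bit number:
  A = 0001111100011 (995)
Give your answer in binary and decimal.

Mask = 1 << 11 = 0100000000000
Bit 11 of A is 0, so OR-ing with the mask flips it to 1.
  0001111100011
| 0100000000000
---------------
  0101111100011

Answer: 0101111100011 (3043)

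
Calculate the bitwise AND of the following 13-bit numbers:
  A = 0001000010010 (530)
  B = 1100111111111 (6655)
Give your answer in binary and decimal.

Apply & to each column (1 only where both bits are 1):
  0001000010010
& 1100111111111
---------------
  0000000010010

Answer: 0000000010010 (18)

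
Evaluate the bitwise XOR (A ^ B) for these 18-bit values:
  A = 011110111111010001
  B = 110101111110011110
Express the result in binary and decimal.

Apply ^ to each column (1 where bits differ):
  011110111111010001
^ 110101111110011110
--------------------
  101011000001001111

Answer: 101011000001001111 (176207)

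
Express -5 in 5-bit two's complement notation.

1. Binary of +5:  00101
2. Invert bits:     11010
3. Add 1:           11011

Answer: 11011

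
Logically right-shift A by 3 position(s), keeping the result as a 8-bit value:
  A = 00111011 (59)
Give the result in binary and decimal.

Logical shift right by 3: drop the bottom 3 bit(s), prepend 3 zero(s) on the left.
  00111011  ->  keep [00111], discard [011], prepend 000
= 00000111

Answer: 00000111 (7)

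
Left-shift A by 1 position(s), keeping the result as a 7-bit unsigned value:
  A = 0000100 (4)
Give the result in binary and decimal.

Shift left by 1: drop the top 1 bit(s), append 1 zero(s) on the right.
  0000100  ->  discard [0], keep [000100], append 0
= 0001000

Answer: 0001000 (8)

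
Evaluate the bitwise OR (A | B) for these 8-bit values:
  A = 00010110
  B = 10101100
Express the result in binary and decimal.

Apply | to each column (1 where either bit is 1):
  00010110
| 10101100
----------
  10111110

Answer: 10111110 (190)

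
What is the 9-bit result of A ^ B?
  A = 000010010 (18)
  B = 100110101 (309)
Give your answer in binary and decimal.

Apply ^ to each column (1 where bits differ):
  000010010
^ 100110101
-----------
  100100111

Answer: 100100111 (295)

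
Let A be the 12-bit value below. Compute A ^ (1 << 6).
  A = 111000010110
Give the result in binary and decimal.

Mask = 1 << 6 = 000001000000
Bit 6 of A is 0; XOR with the mask flips it to 1.
  111000010110
^ 000001000000
--------------
  111001010110

Answer: 111001010110 (3670)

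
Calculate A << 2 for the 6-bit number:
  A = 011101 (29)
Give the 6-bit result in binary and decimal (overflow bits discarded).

Shift left by 2: drop the top 2 bit(s), append 2 zero(s) on the right.
  011101  ->  discard [01], keep [1101], append 00
= 110100

Answer: 110100 (52)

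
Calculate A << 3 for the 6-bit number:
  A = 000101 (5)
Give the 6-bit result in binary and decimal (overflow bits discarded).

Shift left by 3: drop the top 3 bit(s), append 3 zero(s) on the right.
  000101  ->  discard [000], keep [101], append 000
= 101000

Answer: 101000 (40)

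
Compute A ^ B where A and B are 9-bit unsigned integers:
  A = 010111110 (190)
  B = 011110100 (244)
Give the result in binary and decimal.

Apply ^ to each column (1 where bits differ):
  010111110
^ 011110100
-----------
  001001010

Answer: 001001010 (74)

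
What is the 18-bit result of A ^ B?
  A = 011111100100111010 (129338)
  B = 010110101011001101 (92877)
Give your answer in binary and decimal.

Apply ^ to each column (1 where bits differ):
  011111100100111010
^ 010110101011001101
--------------------
  001001001111110111

Answer: 001001001111110111 (37879)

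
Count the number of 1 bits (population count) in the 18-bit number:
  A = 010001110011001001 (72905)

010001110011001001
1-bits at positions (from bit 0 = LSB): 0, 3, 6, 7, 10, 11, 12, 16
Count = 8

Answer: 8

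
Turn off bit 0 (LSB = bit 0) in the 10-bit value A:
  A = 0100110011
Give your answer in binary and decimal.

Mask = ~(1 << 0) = 1111111110
Bit 0 of A is 1, so AND-ing with the mask clears it to 0.
  0100110011
& 1111111110
------------
  0100110010

Answer: 0100110010 (306)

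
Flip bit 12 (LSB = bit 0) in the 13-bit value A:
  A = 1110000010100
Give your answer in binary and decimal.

Mask = 1 << 12 = 1000000000000
Bit 12 of A is 1; XOR with the mask flips it to 0.
  1110000010100
^ 1000000000000
---------------
  0110000010100

Answer: 0110000010100 (3092)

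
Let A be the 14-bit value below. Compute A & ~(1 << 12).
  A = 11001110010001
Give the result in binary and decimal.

Mask = ~(1 << 12) = 10111111111111
Bit 12 of A is 1, so AND-ing with the mask clears it to 0.
  11001110010001
& 10111111111111
----------------
  10001110010001

Answer: 10001110010001 (9105)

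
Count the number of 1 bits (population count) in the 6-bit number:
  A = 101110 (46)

101110
1-bits at positions (from bit 0 = LSB): 1, 2, 3, 5
Count = 4

Answer: 4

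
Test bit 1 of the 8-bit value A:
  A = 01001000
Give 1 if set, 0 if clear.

Bit 1 is the 2nd from the right.
  01001000
        ^
That bit is 0.

Answer: 0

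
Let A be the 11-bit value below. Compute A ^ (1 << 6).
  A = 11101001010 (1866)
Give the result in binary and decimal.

Mask = 1 << 6 = 00001000000
Bit 6 of A is 1; XOR with the mask flips it to 0.
  11101001010
^ 00001000000
-------------
  11100001010

Answer: 11100001010 (1802)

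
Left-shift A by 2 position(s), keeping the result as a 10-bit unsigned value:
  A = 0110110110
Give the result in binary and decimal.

Shift left by 2: drop the top 2 bit(s), append 2 zero(s) on the right.
  0110110110  ->  discard [01], keep [10110110], append 00
= 1011011000

Answer: 1011011000 (728)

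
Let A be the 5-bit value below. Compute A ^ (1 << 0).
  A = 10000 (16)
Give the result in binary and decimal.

Mask = 1 << 0 = 00001
Bit 0 of A is 0; XOR with the mask flips it to 1.
  10000
^ 00001
-------
  10001

Answer: 10001 (17)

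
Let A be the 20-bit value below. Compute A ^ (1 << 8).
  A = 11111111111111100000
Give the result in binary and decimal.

Mask = 1 << 8 = 00000000000100000000
Bit 8 of A is 1; XOR with the mask flips it to 0.
  11111111111111100000
^ 00000000000100000000
----------------------
  11111111111011100000

Answer: 11111111111011100000 (1048288)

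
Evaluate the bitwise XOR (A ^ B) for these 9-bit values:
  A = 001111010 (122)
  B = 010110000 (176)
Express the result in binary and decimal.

Apply ^ to each column (1 where bits differ):
  001111010
^ 010110000
-----------
  011001010

Answer: 011001010 (202)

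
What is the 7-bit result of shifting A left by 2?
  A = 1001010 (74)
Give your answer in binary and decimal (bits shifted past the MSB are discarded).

Shift left by 2: drop the top 2 bit(s), append 2 zero(s) on the right.
  1001010  ->  discard [10], keep [01010], append 00
= 0101000

Answer: 0101000 (40)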